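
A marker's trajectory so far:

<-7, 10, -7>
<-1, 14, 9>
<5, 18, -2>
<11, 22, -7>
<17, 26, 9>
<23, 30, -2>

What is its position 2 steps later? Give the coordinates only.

First: linear, +6 per step → 35 at step 7.
Second: linear, +4 per step → 38 at step 7.
Third: cycles through -7, 9, -2 every 3 steps. Step 7 lands at position 1 of the cycle → 9.

<35, 38, 9>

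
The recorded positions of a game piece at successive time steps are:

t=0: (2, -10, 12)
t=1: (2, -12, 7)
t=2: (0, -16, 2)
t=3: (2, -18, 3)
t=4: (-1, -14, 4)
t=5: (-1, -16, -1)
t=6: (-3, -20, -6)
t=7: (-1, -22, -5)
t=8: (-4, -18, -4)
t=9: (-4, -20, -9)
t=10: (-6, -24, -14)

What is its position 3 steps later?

Differencing gives (+0, -2, -5), (-2, -4, -5), (+2, -2, +1), (-3, +4, +1), (+0, -2, -5), (-2, -4, -5), (+2, -2, +1), (-3, +4, +1), (+0, -2, -5), (-2, -4, -5). This is the pattern (+0, -2, -5), (-2, -4, -5), (+2, -2, +1), (-3, +4, +1) repeated.
step 11: apply (+2, -2, +1) → (-4, -26, -13)
step 12: apply (-3, +4, +1) → (-7, -22, -12)
step 13: apply (+0, -2, -5) → (-7, -24, -17)

(-7, -24, -17)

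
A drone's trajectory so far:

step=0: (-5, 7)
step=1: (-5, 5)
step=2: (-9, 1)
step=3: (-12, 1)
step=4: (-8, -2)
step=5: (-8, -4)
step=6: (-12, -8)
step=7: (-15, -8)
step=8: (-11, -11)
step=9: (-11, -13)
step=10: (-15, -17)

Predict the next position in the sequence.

The moves between consecutive positions are (+0, -2), (-4, -4), (-3, +0), (+4, -3), (+0, -2), (-4, -4), (-3, +0), (+4, -3), (+0, -2), (-4, -4); they repeat the 4-cycle [(+0, -2), (-4, -4), (-3, +0), (+4, -3)].
step 11: apply (-3, +0) → (-18, -17)

(-18, -17)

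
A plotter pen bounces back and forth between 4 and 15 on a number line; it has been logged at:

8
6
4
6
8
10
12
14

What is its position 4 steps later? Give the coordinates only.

The value travels 2 per step and bounces off the walls at 4 and 15.
  step 8: 14 → 14
  step 9: 14 → 12
  step 10: 12 → 10
  step 11: 10 → 8

8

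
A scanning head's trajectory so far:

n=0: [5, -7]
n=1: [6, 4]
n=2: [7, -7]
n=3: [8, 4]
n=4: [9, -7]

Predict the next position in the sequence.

First: linear, +1 per step → 10 at step 5.
Second: cycles through -7, 4 every 2 steps. Step 5 lands at position 1 of the cycle → 4.

[10, 4]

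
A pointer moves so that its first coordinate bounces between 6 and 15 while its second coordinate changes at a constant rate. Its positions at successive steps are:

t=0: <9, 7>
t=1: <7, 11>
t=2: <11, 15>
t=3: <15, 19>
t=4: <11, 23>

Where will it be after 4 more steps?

The first coordinate reflects between 6 and 15, moving 4 per step.
  step 5: 11 → 7
  step 6: 7 → 9
  step 7: 9 → 13
  step 8: 13 → 13
The second coordinate changes by +4 each step: at step 8 it is 39.

<13, 39>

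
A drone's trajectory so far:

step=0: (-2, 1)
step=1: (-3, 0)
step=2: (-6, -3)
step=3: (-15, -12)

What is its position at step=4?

Consecutive displacements (-1, -1), (-3, -3), (-9, -9) scale by a factor of 3 each step.
step 4: (-15, -12) + (-27, -27) → (-42, -39)

(-42, -39)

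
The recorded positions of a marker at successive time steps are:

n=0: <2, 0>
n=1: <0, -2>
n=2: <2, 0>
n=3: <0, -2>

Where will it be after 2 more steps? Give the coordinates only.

<0, -2>

Step-to-step displacements: <-2, -2>, <+2, +2>, <-2, -2>; each is -1× the previous.
step 4: <0, -2> + <+2, +2> → <2, 0>
step 5: <2, 0> + <-2, -2> → <0, -2>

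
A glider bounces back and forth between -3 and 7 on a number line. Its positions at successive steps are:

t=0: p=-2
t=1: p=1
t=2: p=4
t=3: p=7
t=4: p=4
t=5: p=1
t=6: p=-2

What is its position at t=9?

The value reflects between -3 and 7, moving 3 per step.
  step 7: -2 → -1
  step 8: -1 → 2
  step 9: 2 → 5

p=5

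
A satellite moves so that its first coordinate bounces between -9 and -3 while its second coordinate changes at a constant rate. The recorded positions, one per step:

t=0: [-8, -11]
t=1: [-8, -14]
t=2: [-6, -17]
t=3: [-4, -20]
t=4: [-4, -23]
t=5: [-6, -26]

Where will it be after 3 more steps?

The first coordinate travels 2 per step and bounces off the walls at -9 and -3.
  step 6: -6 → -8
  step 7: -8 → -8
  step 8: -8 → -6
The second coordinate changes by -3 each step: at step 8 it is -35.

[-6, -35]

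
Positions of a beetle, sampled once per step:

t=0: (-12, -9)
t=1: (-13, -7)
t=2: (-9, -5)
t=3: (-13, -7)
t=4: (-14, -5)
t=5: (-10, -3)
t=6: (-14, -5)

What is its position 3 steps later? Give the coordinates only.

The moves between consecutive positions are (-1, +2), (+4, +2), (-4, -2), (-1, +2), (+4, +2), (-4, -2); they repeat the 3-cycle [(-1, +2), (+4, +2), (-4, -2)].
step 7: apply (-1, +2) → (-15, -3)
step 8: apply (+4, +2) → (-11, -1)
step 9: apply (-4, -2) → (-15, -3)

(-15, -3)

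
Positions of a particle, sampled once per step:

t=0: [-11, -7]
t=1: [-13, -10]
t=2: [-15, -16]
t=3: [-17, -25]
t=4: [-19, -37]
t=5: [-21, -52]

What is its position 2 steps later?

[-25, -91]

First differences are [-2, -3], [-2, -6], [-2, -9], [-2, -12], [-2, -15]; their common second difference is [+0, -3] (constant acceleration).
step 6: [-21, -52] + [-2, -18] → [-23, -70]
step 7: [-23, -70] + [-2, -21] → [-25, -91]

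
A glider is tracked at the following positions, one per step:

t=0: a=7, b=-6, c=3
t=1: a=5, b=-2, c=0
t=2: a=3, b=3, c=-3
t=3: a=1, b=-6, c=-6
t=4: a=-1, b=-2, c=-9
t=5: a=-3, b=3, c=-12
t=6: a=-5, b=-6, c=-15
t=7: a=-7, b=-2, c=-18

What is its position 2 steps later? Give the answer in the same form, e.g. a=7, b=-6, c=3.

a=-11, b=-6, c=-24

A: linear, -2 per step → -11 at step 9.
B: cycles through -6, -2, 3 every 3 steps. Step 9 lands at position 0 of the cycle → -6.
C: linear, -3 per step → -24 at step 9.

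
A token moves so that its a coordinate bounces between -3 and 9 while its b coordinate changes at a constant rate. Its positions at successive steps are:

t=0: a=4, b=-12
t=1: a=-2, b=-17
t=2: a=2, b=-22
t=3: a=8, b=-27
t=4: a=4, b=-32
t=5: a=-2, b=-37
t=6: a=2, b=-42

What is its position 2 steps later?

The a coordinate travels 6 per step and bounces off the walls at -3 and 9.
  step 7: 2 → 8
  step 8: 8 → 4
The b coordinate changes by -5 each step: at step 8 it is -52.

a=4, b=-52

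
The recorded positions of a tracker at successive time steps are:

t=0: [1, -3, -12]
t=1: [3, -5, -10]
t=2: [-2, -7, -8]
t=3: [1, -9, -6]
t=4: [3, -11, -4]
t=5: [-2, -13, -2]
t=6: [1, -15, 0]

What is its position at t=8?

[-2, -19, 4]

The first coordinate repeats the cycle [1, 3, -2] with period 3; step 8 mod 3 = 2, giving -2.
The second coordinate changes by -2 each step, so at step 8 it is -3 + 8·(-2) = -19.
The third coordinate changes by +2 each step, so at step 8 it is -12 + 8·(2) = 4.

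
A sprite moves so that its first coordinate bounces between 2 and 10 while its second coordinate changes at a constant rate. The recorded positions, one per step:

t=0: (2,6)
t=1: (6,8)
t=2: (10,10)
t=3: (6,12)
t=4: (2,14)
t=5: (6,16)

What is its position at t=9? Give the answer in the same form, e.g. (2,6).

(6,24)

The first coordinate travels 4 per step and bounces off the walls at 2 and 10.
  step 6: 6 → 10
  step 7: 10 → 6
  step 8: 6 → 2
  step 9: 2 → 6
The second coordinate changes by +2 each step: at step 9 it is 24.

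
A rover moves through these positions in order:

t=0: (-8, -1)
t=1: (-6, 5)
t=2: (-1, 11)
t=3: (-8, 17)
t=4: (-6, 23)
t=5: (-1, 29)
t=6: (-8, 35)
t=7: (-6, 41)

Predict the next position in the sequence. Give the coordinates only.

(-1, 47)

The first coordinate repeats the cycle [-8, -6, -1] with period 3; step 8 mod 3 = 2, giving -1.
The second coordinate changes by +6 each step, so at step 8 it is -1 + 8·(6) = 47.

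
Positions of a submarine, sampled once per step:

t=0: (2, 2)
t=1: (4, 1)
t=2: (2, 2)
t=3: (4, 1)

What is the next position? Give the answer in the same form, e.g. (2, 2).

The jumps are (+2, -1), (-2, +1), (+2, -1) — a geometric progression with ratio -1.
step 4: (4, 1) + (-2, +1) → (2, 2)

(2, 2)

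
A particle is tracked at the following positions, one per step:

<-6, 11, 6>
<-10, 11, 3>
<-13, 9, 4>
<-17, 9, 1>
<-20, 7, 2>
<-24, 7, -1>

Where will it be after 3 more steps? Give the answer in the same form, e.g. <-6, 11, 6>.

Differencing gives <-4, +0, -3>, <-3, -2, +1>, <-4, +0, -3>, <-3, -2, +1>, <-4, +0, -3>. This is the pattern <-4, +0, -3>, <-3, -2, +1> repeated.
step 6: apply <-3, -2, +1> → <-27, 5, 0>
step 7: apply <-4, +0, -3> → <-31, 5, -3>
step 8: apply <-3, -2, +1> → <-34, 3, -2>

<-34, 3, -2>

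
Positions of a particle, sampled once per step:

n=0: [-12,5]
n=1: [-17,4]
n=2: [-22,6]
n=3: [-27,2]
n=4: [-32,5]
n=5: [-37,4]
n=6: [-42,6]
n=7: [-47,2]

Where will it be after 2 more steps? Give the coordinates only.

First: linear, -5 per step → -57 at step 9.
Second: cycles through 5, 4, 6, 2 every 4 steps. Step 9 lands at position 1 of the cycle → 4.

[-57,4]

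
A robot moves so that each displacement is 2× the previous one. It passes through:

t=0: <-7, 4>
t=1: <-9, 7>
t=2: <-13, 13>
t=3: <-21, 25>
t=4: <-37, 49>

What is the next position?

<-69, 97>

The jumps are <-2, +3>, <-4, +6>, <-8, +12>, <-16, +24> — a geometric progression with ratio 2.
step 5: <-37, 49> + <-32, +48> → <-69, 97>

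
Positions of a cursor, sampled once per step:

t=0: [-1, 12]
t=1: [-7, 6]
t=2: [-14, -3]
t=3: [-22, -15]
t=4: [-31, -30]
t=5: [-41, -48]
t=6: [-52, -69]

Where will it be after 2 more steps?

First differences are [-6, -6], [-7, -9], [-8, -12], [-9, -15], [-10, -18], [-11, -21]; their common second difference is [-1, -3] (constant acceleration).
step 7: [-52, -69] + [-12, -24] → [-64, -93]
step 8: [-64, -93] + [-13, -27] → [-77, -120]

[-77, -120]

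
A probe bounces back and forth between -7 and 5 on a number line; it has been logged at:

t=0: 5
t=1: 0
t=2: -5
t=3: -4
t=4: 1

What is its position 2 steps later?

The value reflects between -7 and 5, moving 5 per step.
  step 5: 1 → 4
  step 6: 4 → -1

-1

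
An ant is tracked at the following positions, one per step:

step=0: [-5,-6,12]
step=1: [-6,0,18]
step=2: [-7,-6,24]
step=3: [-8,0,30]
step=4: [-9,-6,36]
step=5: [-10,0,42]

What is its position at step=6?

The first coordinate changes by -1 each step, so at step 6 it is -5 + 6·(-1) = -11.
The second coordinate repeats the cycle [-6, 0] with period 2; step 6 mod 2 = 0, giving -6.
The third coordinate changes by +6 each step, so at step 6 it is 12 + 6·(6) = 48.

[-11,-6,48]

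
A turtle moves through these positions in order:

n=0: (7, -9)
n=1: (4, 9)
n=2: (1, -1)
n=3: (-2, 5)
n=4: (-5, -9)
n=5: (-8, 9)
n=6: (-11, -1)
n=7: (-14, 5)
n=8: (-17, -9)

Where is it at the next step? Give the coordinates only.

The first coordinate changes by -3 each step, so at step 9 it is 7 + 9·(-3) = -20.
The second coordinate repeats the cycle [-9, 9, -1, 5] with period 4; step 9 mod 4 = 1, giving 9.

(-20, 9)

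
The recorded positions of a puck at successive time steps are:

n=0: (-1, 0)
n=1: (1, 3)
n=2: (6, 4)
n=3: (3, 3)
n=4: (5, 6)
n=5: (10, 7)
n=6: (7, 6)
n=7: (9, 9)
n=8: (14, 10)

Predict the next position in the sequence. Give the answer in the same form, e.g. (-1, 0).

(11, 9)

Step-to-step displacements: (+2, +3), (+5, +1), (-3, -1), (+2, +3), (+5, +1), (-3, -1), (+2, +3), (+5, +1) — a repeating cycle of length 3.
step 9: apply (-3, -1) → (11, 9)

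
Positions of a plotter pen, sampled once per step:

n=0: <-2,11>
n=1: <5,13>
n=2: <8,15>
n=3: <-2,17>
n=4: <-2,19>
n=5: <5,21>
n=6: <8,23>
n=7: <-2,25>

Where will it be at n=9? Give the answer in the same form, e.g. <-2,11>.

The first coordinate repeats the cycle [-2, 5, 8, -2] with period 4; step 9 mod 4 = 1, giving 5.
The second coordinate changes by +2 each step, so at step 9 it is 11 + 9·(2) = 29.

<5,29>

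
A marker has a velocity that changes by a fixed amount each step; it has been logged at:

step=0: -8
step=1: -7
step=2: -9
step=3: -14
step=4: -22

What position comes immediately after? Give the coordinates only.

-33

Successive displacements: +1, -2, -5, -8 — each changes by -3.
step 5: -22 − 11 → -33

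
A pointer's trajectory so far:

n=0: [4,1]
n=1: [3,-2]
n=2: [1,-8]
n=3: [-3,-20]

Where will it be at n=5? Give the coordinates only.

Consecutive displacements [-1,-3], [-2,-6], [-4,-12] scale by a factor of 2 each step.
step 4: [-3,-20] + [-8,-24] → [-11,-44]
step 5: [-11,-44] + [-16,-48] → [-27,-92]

[-27,-92]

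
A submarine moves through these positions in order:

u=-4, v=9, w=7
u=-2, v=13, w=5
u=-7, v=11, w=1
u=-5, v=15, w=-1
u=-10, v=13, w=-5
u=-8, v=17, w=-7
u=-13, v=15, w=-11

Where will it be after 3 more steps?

Step-to-step displacements: (+2, +4, -2), (-5, -2, -4), (+2, +4, -2), (-5, -2, -4), (+2, +4, -2), (-5, -2, -4) — a repeating cycle of length 2.
step 7: apply (+2, +4, -2) → u=-11, v=19, w=-13
step 8: apply (-5, -2, -4) → u=-16, v=17, w=-17
step 9: apply (+2, +4, -2) → u=-14, v=21, w=-19

u=-14, v=21, w=-19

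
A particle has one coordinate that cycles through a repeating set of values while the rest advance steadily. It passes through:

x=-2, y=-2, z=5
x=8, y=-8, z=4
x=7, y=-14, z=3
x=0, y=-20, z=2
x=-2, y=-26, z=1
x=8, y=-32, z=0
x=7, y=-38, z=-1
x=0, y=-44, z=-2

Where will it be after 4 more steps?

The x coordinate repeats the cycle [-2, 8, 7, 0] with period 4; step 11 mod 4 = 3, giving 0.
The y coordinate changes by -6 each step, so at step 11 it is -2 + 11·(-6) = -68.
The z coordinate changes by -1 each step, so at step 11 it is 5 + 11·(-1) = -6.

x=0, y=-68, z=-6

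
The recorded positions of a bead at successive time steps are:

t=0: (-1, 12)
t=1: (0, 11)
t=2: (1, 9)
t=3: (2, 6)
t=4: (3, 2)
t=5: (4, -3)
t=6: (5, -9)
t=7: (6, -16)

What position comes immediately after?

Successive displacements: (+1, -1), (+1, -2), (+1, -3), (+1, -4), (+1, -5), (+1, -6), (+1, -7) — each changes by (+0, -1).
step 8: (6, -16) + (+1, -8) → (7, -24)

(7, -24)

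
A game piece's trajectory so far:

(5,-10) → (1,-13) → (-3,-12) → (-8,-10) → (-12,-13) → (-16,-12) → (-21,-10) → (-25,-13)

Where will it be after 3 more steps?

(-38,-13)

Step-to-step displacements: (-4,-3), (-4,+1), (-5,+2), (-4,-3), (-4,+1), (-5,+2), (-4,-3) — a repeating cycle of length 3.
step 8: apply (-4,+1) → (-29,-12)
step 9: apply (-5,+2) → (-34,-10)
step 10: apply (-4,-3) → (-38,-13)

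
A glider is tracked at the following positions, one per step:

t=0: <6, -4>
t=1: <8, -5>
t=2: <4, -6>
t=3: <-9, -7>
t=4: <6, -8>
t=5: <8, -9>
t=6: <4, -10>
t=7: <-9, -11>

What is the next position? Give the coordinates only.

First: cycles through 6, 8, 4, -9 every 4 steps. Step 8 lands at position 0 of the cycle → 6.
Second: linear, -1 per step → -12 at step 8.

<6, -12>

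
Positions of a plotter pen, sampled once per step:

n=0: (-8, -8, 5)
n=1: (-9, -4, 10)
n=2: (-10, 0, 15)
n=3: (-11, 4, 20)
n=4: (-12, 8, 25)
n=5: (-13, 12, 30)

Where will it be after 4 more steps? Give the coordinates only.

Constant displacement of (-1, +4, +5) per step.
step 6: (-13, 12, 30) + (-1, +4, +5) → (-14, 16, 35)
step 7: (-14, 16, 35) + (-1, +4, +5) → (-15, 20, 40)
step 8: (-15, 20, 40) + (-1, +4, +5) → (-16, 24, 45)
step 9: (-16, 24, 45) + (-1, +4, +5) → (-17, 28, 50)

(-17, 28, 50)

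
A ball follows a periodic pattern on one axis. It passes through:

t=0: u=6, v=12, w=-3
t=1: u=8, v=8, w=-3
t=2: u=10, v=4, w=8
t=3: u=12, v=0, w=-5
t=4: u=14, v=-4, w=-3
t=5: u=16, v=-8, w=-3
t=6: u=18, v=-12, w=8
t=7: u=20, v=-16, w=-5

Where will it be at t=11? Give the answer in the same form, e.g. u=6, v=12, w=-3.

U: linear, +2 per step → 28 at step 11.
V: linear, -4 per step → -32 at step 11.
W: cycles through -3, -3, 8, -5 every 4 steps. Step 11 lands at position 3 of the cycle → -5.

u=28, v=-32, w=-5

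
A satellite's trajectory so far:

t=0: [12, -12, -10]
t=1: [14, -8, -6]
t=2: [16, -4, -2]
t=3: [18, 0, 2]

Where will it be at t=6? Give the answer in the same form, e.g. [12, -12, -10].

Constant displacement of [+2, +4, +4] per step.
step 4: [18, 0, 2] + [+2, +4, +4] → [20, 4, 6]
step 5: [20, 4, 6] + [+2, +4, +4] → [22, 8, 10]
step 6: [22, 8, 10] + [+2, +4, +4] → [24, 12, 14]

[24, 12, 14]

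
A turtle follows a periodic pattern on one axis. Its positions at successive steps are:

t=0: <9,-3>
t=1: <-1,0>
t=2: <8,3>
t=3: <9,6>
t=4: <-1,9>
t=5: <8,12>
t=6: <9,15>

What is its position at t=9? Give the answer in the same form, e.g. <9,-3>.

<9,24>

The first coordinate repeats the cycle [9, -1, 8] with period 3; step 9 mod 3 = 0, giving 9.
The second coordinate changes by +3 each step, so at step 9 it is -3 + 9·(3) = 24.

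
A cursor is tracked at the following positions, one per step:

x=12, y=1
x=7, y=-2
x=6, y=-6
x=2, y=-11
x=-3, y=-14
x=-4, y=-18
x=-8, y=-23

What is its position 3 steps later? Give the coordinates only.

Differencing gives (-5,-3), (-1,-4), (-4,-5), (-5,-3), (-1,-4), (-4,-5). This is the pattern (-5,-3), (-1,-4), (-4,-5) repeated.
step 7: apply (-5,-3) → x=-13, y=-26
step 8: apply (-1,-4) → x=-14, y=-30
step 9: apply (-4,-5) → x=-18, y=-35

x=-18, y=-35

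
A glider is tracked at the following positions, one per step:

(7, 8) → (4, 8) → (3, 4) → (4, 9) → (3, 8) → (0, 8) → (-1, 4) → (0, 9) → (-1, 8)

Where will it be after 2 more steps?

Differencing gives (-3, +0), (-1, -4), (+1, +5), (-1, -1), (-3, +0), (-1, -4), (+1, +5), (-1, -1). This is the pattern (-3, +0), (-1, -4), (+1, +5), (-1, -1) repeated.
step 9: apply (-3, +0) → (-4, 8)
step 10: apply (-1, -4) → (-5, 4)

(-5, 4)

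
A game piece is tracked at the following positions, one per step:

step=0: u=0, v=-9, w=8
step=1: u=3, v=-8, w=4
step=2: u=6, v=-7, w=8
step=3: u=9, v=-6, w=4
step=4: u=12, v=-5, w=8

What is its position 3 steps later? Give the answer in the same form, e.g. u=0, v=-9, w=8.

u=21, v=-2, w=4

The u coordinate changes by +3 each step, so at step 7 it is 0 + 7·(3) = 21.
The v coordinate changes by +1 each step, so at step 7 it is -9 + 7·(1) = -2.
The w coordinate repeats the cycle [8, 4] with period 2; step 7 mod 2 = 1, giving 4.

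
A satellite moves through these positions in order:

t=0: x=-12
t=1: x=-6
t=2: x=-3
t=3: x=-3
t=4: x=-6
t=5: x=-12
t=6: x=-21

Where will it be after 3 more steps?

x=-66

Successive displacements: +6, +3, +0, -3, -6, -9 — each changes by -3.
step 7: -21 − 12 → x=-33
step 8: -33 − 15 → x=-48
step 9: -48 − 18 → x=-66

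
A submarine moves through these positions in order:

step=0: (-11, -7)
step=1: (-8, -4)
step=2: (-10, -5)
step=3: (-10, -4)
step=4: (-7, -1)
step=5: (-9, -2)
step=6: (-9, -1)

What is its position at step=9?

Differencing gives (+3, +3), (-2, -1), (+0, +1), (+3, +3), (-2, -1), (+0, +1). This is the pattern (+3, +3), (-2, -1), (+0, +1) repeated.
step 7: apply (+3, +3) → (-6, 2)
step 8: apply (-2, -1) → (-8, 1)
step 9: apply (+0, +1) → (-8, 2)

(-8, 2)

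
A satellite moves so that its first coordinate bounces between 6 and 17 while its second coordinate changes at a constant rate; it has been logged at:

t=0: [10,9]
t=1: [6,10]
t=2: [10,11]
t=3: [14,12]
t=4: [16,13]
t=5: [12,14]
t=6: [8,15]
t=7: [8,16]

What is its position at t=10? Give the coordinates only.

[14,19]

The first coordinate reflects between 6 and 17, moving 4 per step.
  step 8: 8 → 12
  step 9: 12 → 16
  step 10: 16 → 14
The second coordinate changes by +1 each step: at step 10 it is 19.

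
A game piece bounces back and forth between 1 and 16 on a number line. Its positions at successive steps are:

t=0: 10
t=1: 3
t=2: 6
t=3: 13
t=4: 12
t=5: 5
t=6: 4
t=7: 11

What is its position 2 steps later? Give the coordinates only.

7

The value reflects between 1 and 16, moving 7 per step.
  step 8: 11 → 14
  step 9: 14 → 7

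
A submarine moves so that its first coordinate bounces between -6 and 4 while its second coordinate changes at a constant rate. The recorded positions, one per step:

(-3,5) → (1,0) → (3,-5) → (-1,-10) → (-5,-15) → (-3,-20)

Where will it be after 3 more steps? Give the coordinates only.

(-1,-35)

The first coordinate travels 4 per step and bounces off the walls at -6 and 4.
  step 6: -3 → 1
  step 7: 1 → 3
  step 8: 3 → -1
The second coordinate changes by -5 each step: at step 8 it is -35.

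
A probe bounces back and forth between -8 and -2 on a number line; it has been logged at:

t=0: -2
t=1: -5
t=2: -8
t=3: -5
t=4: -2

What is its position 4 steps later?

-2

The value travels 3 per step and bounces off the walls at -8 and -2.
  step 5: -2 → -5
  step 6: -5 → -8
  step 7: -8 → -5
  step 8: -5 → -2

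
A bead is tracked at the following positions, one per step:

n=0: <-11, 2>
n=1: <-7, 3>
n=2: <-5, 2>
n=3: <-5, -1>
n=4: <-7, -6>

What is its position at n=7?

Taking differences between consecutive positions: <+4, +1>, <+2, -1>, <+0, -3>, <-2, -5>. These grow by <-2, -2> each step.
step 5: <-7, -6> + <-4, -7> → <-11, -13>
step 6: <-11, -13> + <-6, -9> → <-17, -22>
step 7: <-17, -22> + <-8, -11> → <-25, -33>

<-25, -33>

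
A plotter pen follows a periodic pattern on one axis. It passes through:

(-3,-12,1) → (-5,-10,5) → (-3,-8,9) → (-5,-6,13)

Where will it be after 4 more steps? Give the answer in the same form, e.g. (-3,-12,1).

First: cycles through -3, -5 every 2 steps. Step 7 lands at position 1 of the cycle → -5.
Second: linear, +2 per step → 2 at step 7.
Third: linear, +4 per step → 29 at step 7.

(-5,2,29)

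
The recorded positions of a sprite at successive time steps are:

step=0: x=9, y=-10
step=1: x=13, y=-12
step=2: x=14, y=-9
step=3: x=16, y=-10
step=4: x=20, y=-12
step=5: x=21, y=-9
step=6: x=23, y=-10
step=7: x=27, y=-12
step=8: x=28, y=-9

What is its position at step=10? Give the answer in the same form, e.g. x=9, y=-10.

x=34, y=-12

Step-to-step displacements: (+4,-2), (+1,+3), (+2,-1), (+4,-2), (+1,+3), (+2,-1), (+4,-2), (+1,+3) — a repeating cycle of length 3.
step 9: apply (+2,-1) → x=30, y=-10
step 10: apply (+4,-2) → x=34, y=-12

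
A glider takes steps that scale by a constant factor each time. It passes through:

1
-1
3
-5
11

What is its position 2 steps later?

43

Step-to-step displacements: -2, +4, -8, +16; each is -2× the previous.
step 5: 11 − 32 → -21
step 6: -21 + 64 → 43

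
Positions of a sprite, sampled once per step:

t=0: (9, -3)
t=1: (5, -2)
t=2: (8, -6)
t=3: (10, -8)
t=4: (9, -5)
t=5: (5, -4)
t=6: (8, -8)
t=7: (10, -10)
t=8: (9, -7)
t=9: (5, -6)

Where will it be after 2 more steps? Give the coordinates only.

(10, -12)

Differencing gives (-4, +1), (+3, -4), (+2, -2), (-1, +3), (-4, +1), (+3, -4), (+2, -2), (-1, +3), (-4, +1). This is the pattern (-4, +1), (+3, -4), (+2, -2), (-1, +3) repeated.
step 10: apply (+3, -4) → (8, -10)
step 11: apply (+2, -2) → (10, -12)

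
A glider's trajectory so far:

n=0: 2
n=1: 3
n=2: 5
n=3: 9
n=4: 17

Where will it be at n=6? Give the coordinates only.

The jumps are +1, +2, +4, +8 — a geometric progression with ratio 2.
step 5: 17 + 16 → 33
step 6: 33 + 32 → 65

65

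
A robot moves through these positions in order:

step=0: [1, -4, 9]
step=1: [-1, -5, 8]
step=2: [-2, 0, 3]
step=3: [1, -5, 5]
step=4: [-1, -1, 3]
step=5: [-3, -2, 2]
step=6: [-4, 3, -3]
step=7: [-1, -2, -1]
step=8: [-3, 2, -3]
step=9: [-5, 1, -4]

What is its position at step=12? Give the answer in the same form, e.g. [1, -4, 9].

Differencing gives [-2, -1, -1], [-1, +5, -5], [+3, -5, +2], [-2, +4, -2], [-2, -1, -1], [-1, +5, -5], [+3, -5, +2], [-2, +4, -2], [-2, -1, -1]. This is the pattern [-2, -1, -1], [-1, +5, -5], [+3, -5, +2], [-2, +4, -2] repeated.
step 10: apply [-1, +5, -5] → [-6, 6, -9]
step 11: apply [+3, -5, +2] → [-3, 1, -7]
step 12: apply [-2, +4, -2] → [-5, 5, -9]

[-5, 5, -9]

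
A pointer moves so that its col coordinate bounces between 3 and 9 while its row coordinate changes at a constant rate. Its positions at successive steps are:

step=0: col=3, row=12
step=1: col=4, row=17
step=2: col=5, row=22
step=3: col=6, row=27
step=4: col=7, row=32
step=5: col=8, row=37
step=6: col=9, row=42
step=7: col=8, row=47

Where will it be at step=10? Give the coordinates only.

col=5, row=62

The col coordinate travels 1 per step and bounces off the walls at 3 and 9.
  step 8: 8 → 7
  step 9: 7 → 6
  step 10: 6 → 5
The row coordinate changes by +5 each step: at step 10 it is 62.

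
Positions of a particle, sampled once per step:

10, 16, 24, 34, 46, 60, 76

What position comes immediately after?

First differences are +6, +8, +10, +12, +14, +16; their common second difference is +2 (constant acceleration).
step 7: 76 + 18 → 94

94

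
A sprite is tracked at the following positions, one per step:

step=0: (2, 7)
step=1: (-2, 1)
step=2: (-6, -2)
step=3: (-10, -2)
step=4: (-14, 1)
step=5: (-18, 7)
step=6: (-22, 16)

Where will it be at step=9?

Taking differences between consecutive positions: (-4, -6), (-4, -3), (-4, +0), (-4, +3), (-4, +6), (-4, +9). These grow by (+0, +3) each step.
step 7: (-22, 16) + (-4, +12) → (-26, 28)
step 8: (-26, 28) + (-4, +15) → (-30, 43)
step 9: (-30, 43) + (-4, +18) → (-34, 61)

(-34, 61)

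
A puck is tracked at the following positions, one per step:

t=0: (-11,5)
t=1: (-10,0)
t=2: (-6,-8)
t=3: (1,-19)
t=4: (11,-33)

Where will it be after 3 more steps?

Successive displacements: (+1,-5), (+4,-8), (+7,-11), (+10,-14) — each changes by (+3,-3).
step 5: (11,-33) + (+13,-17) → (24,-50)
step 6: (24,-50) + (+16,-20) → (40,-70)
step 7: (40,-70) + (+19,-23) → (59,-93)

(59,-93)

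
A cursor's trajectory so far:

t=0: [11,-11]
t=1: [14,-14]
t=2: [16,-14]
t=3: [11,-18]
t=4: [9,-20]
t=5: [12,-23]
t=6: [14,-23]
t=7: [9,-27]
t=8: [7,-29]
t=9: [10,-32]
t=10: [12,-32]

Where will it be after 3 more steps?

[8,-41]

Step-to-step displacements: [+3,-3], [+2,+0], [-5,-4], [-2,-2], [+3,-3], [+2,+0], [-5,-4], [-2,-2], [+3,-3], [+2,+0] — a repeating cycle of length 4.
step 11: apply [-5,-4] → [7,-36]
step 12: apply [-2,-2] → [5,-38]
step 13: apply [+3,-3] → [8,-41]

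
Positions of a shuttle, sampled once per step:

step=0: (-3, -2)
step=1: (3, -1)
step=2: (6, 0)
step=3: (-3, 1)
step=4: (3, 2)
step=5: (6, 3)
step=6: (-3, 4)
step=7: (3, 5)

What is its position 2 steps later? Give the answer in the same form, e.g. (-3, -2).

The first coordinate repeats the cycle [-3, 3, 6] with period 3; step 9 mod 3 = 0, giving -3.
The second coordinate changes by +1 each step, so at step 9 it is -2 + 9·(1) = 7.

(-3, 7)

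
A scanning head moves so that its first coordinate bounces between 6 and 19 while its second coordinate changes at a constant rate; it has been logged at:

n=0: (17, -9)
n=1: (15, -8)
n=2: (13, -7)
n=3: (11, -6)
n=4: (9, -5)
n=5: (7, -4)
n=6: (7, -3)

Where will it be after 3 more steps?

(13, 0)

The first coordinate travels 2 per step and bounces off the walls at 6 and 19.
  step 7: 7 → 9
  step 8: 9 → 11
  step 9: 11 → 13
The second coordinate changes by +1 each step: at step 9 it is 0.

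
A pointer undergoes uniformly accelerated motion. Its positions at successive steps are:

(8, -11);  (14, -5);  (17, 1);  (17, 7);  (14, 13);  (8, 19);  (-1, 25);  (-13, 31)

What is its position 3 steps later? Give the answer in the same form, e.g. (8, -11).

Successive displacements: (+6, +6), (+3, +6), (+0, +6), (-3, +6), (-6, +6), (-9, +6), (-12, +6) — each changes by (-3, +0).
step 8: (-13, 31) + (-15, +6) → (-28, 37)
step 9: (-28, 37) + (-18, +6) → (-46, 43)
step 10: (-46, 43) + (-21, +6) → (-67, 49)

(-67, 49)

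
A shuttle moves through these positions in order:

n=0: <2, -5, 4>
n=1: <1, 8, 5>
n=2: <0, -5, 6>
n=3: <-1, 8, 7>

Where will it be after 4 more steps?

<-5, 8, 11>

The first coordinate changes by -1 each step, so at step 7 it is 2 + 7·(-1) = -5.
The second coordinate repeats the cycle [-5, 8] with period 2; step 7 mod 2 = 1, giving 8.
The third coordinate changes by +1 each step, so at step 7 it is 4 + 7·(1) = 11.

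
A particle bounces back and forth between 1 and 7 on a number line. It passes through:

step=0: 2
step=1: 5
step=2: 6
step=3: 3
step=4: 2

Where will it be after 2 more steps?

The value reflects between 1 and 7, moving 3 per step.
  step 5: 2 → 5
  step 6: 5 → 6

6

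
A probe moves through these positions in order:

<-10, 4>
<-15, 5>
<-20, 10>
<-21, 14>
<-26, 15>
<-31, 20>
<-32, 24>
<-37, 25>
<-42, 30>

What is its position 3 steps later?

Differencing gives <-5, +1>, <-5, +5>, <-1, +4>, <-5, +1>, <-5, +5>, <-1, +4>, <-5, +1>, <-5, +5>. This is the pattern <-5, +1>, <-5, +5>, <-1, +4> repeated.
step 9: apply <-1, +4> → <-43, 34>
step 10: apply <-5, +1> → <-48, 35>
step 11: apply <-5, +5> → <-53, 40>

<-53, 40>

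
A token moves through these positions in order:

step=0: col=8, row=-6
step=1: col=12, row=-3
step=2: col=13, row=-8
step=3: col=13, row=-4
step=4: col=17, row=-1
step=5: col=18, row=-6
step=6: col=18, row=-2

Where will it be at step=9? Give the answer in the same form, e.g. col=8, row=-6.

Differencing gives (+4, +3), (+1, -5), (+0, +4), (+4, +3), (+1, -5), (+0, +4). This is the pattern (+4, +3), (+1, -5), (+0, +4) repeated.
step 7: apply (+4, +3) → col=22, row=1
step 8: apply (+1, -5) → col=23, row=-4
step 9: apply (+0, +4) → col=23, row=0

col=23, row=0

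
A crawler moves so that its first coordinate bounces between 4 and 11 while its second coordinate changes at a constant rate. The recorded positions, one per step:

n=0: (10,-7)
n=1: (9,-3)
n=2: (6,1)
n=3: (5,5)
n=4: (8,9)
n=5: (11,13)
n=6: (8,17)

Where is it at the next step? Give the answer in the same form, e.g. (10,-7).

The first coordinate travels 3 per step and bounces off the walls at 4 and 11.
  step 7: 8 → 5
The second coordinate changes by +4 each step: at step 7 it is 21.

(5,21)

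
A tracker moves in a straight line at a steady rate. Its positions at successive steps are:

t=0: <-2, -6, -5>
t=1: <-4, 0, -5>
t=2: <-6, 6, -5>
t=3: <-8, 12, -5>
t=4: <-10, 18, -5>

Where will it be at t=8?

<-18, 42, -5>

Each step adds <-2, +6, +0> to the position.
step 5: <-10, 18, -5> + <-2, +6, +0> → <-12, 24, -5>
step 6: <-12, 24, -5> + <-2, +6, +0> → <-14, 30, -5>
step 7: <-14, 30, -5> + <-2, +6, +0> → <-16, 36, -5>
step 8: <-16, 36, -5> + <-2, +6, +0> → <-18, 42, -5>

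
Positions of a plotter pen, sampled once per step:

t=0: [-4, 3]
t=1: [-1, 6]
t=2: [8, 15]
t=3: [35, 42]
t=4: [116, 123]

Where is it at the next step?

The jumps are [+3, +3], [+9, +9], [+27, +27], [+81, +81] — a geometric progression with ratio 3.
step 5: [116, 123] + [+243, +243] → [359, 366]

[359, 366]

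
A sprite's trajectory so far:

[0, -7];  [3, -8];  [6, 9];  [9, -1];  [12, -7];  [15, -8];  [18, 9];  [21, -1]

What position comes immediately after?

[24, -7]

First: linear, +3 per step → 24 at step 8.
Second: cycles through -7, -8, 9, -1 every 4 steps. Step 8 lands at position 0 of the cycle → -7.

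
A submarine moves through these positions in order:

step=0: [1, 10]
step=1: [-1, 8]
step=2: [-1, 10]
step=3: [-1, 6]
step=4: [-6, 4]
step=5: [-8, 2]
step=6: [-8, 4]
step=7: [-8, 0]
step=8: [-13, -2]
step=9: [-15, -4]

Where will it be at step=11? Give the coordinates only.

Step-to-step displacements: [-2, -2], [+0, +2], [+0, -4], [-5, -2], [-2, -2], [+0, +2], [+0, -4], [-5, -2], [-2, -2] — a repeating cycle of length 4.
step 10: apply [+0, +2] → [-15, -2]
step 11: apply [+0, -4] → [-15, -6]

[-15, -6]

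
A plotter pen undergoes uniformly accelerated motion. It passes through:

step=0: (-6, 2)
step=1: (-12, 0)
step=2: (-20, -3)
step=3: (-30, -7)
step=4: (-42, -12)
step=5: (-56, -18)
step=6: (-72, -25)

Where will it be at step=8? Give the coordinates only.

(-110, -42)

First differences are (-6, -2), (-8, -3), (-10, -4), (-12, -5), (-14, -6), (-16, -7); their common second difference is (-2, -1) (constant acceleration).
step 7: (-72, -25) + (-18, -8) → (-90, -33)
step 8: (-90, -33) + (-20, -9) → (-110, -42)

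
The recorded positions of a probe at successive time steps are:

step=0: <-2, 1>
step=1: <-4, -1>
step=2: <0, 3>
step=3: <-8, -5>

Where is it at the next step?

The jumps are <-2, -2>, <+4, +4>, <-8, -8> — a geometric progression with ratio -2.
step 4: <-8, -5> + <+16, +16> → <8, 11>

<8, 11>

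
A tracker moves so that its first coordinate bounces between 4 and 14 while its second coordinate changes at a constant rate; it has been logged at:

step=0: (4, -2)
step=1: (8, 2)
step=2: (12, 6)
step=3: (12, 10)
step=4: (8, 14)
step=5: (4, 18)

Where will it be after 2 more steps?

The first coordinate reflects between 4 and 14, moving 4 per step.
  step 6: 4 → 8
  step 7: 8 → 12
The second coordinate changes by +4 each step: at step 7 it is 26.

(12, 26)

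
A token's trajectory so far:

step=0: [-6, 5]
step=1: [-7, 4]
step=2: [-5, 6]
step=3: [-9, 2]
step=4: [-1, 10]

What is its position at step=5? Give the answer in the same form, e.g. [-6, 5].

[-17, -6]

Step-to-step displacements: [-1, -1], [+2, +2], [-4, -4], [+8, +8]; each is -2× the previous.
step 5: [-1, 10] + [-16, -16] → [-17, -6]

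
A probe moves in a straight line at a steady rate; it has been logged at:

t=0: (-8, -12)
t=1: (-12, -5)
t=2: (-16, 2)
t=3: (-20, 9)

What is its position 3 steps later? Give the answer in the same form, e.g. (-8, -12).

(-32, 30)

The position changes by (-4, +7) every step.
step 4: (-20, 9) + (-4, +7) → (-24, 16)
step 5: (-24, 16) + (-4, +7) → (-28, 23)
step 6: (-28, 23) + (-4, +7) → (-32, 30)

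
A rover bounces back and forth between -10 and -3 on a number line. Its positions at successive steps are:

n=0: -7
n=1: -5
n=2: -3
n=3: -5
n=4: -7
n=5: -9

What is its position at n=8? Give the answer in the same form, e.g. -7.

-5

The value travels 2 per step and bounces off the walls at -10 and -3.
  step 6: -9 → -9
  step 7: -9 → -7
  step 8: -7 → -5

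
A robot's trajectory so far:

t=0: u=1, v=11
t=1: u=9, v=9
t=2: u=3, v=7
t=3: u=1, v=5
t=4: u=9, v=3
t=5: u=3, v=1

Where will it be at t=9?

U: cycles through 1, 9, 3 every 3 steps. Step 9 lands at position 0 of the cycle → 1.
V: linear, -2 per step → -7 at step 9.

u=1, v=-7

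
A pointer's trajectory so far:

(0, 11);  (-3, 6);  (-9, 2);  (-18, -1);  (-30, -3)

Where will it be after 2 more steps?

(-63, -4)

Taking differences between consecutive positions: (-3, -5), (-6, -4), (-9, -3), (-12, -2). These grow by (-3, +1) each step.
step 5: (-30, -3) + (-15, -1) → (-45, -4)
step 6: (-45, -4) + (-18, +0) → (-63, -4)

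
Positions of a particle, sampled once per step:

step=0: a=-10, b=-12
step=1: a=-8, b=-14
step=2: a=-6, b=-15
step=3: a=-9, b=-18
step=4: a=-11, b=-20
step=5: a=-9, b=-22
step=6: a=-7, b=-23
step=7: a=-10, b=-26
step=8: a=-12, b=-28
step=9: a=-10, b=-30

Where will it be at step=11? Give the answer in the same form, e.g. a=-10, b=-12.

Step-to-step displacements: (+2, -2), (+2, -1), (-3, -3), (-2, -2), (+2, -2), (+2, -1), (-3, -3), (-2, -2), (+2, -2) — a repeating cycle of length 4.
step 10: apply (+2, -1) → a=-8, b=-31
step 11: apply (-3, -3) → a=-11, b=-34

a=-11, b=-34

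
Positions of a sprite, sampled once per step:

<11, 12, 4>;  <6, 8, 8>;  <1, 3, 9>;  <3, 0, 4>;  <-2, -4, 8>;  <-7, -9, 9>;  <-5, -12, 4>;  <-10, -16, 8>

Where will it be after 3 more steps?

<-18, -28, 8>

The moves between consecutive positions are <-5, -4, +4>, <-5, -5, +1>, <+2, -3, -5>, <-5, -4, +4>, <-5, -5, +1>, <+2, -3, -5>, <-5, -4, +4>; they repeat the 3-cycle [<-5, -4, +4>, <-5, -5, +1>, <+2, -3, -5>].
step 8: apply <-5, -5, +1> → <-15, -21, 9>
step 9: apply <+2, -3, -5> → <-13, -24, 4>
step 10: apply <-5, -4, +4> → <-18, -28, 8>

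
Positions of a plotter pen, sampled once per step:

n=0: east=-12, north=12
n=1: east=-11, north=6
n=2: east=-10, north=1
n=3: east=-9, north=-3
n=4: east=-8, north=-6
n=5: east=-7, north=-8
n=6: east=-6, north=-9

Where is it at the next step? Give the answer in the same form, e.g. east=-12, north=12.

Taking differences between consecutive positions: (+1,-6), (+1,-5), (+1,-4), (+1,-3), (+1,-2), (+1,-1). These grow by (+0,+1) each step.
step 7: east=-6, north=-9 + (+1,+0) → east=-5, north=-9

east=-5, north=-9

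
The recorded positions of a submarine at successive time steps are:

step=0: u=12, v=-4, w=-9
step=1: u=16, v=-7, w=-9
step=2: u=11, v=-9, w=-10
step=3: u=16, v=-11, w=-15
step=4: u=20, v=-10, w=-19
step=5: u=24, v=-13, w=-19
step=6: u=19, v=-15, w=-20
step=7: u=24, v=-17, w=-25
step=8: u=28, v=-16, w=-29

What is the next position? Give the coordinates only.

u=32, v=-19, w=-29

Step-to-step displacements: (+4, -3, +0), (-5, -2, -1), (+5, -2, -5), (+4, +1, -4), (+4, -3, +0), (-5, -2, -1), (+5, -2, -5), (+4, +1, -4) — a repeating cycle of length 4.
step 9: apply (+4, -3, +0) → u=32, v=-19, w=-29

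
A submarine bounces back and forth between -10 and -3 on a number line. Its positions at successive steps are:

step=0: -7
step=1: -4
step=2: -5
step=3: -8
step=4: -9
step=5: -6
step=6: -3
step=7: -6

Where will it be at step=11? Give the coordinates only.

The value travels 3 per step and bounces off the walls at -10 and -3.
  step 8: -6 → -9
  step 9: -9 → -8
  step 10: -8 → -5
  step 11: -5 → -4

-4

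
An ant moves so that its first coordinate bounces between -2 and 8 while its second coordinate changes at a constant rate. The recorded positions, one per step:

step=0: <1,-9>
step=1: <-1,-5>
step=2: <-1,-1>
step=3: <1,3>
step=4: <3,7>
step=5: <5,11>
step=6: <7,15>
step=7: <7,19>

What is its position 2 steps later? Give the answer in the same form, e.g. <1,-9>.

The first coordinate travels 2 per step and bounces off the walls at -2 and 8.
  step 8: 7 → 5
  step 9: 5 → 3
The second coordinate changes by +4 each step: at step 9 it is 27.

<3,27>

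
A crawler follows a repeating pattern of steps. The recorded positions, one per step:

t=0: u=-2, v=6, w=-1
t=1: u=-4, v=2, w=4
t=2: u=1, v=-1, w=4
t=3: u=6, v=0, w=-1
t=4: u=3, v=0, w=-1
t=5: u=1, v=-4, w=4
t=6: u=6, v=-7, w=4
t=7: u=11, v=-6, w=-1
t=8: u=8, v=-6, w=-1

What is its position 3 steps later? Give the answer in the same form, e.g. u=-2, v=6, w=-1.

u=16, v=-12, w=-1

Differencing gives (-2,-4,+5), (+5,-3,+0), (+5,+1,-5), (-3,+0,+0), (-2,-4,+5), (+5,-3,+0), (+5,+1,-5), (-3,+0,+0). This is the pattern (-2,-4,+5), (+5,-3,+0), (+5,+1,-5), (-3,+0,+0) repeated.
step 9: apply (-2,-4,+5) → u=6, v=-10, w=4
step 10: apply (+5,-3,+0) → u=11, v=-13, w=4
step 11: apply (+5,+1,-5) → u=16, v=-12, w=-1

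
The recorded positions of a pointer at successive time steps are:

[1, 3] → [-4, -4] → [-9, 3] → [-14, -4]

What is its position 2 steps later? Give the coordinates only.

[-24, -4]

First: linear, -5 per step → -24 at step 5.
Second: cycles through 3, -4 every 2 steps. Step 5 lands at position 1 of the cycle → -4.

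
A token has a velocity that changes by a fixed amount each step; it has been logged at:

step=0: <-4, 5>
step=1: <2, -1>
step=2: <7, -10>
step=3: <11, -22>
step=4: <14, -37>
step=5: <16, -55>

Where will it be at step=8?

Successive displacements: <+6, -6>, <+5, -9>, <+4, -12>, <+3, -15>, <+2, -18> — each changes by <-1, -3>.
step 6: <16, -55> + <+1, -21> → <17, -76>
step 7: <17, -76> + <+0, -24> → <17, -100>
step 8: <17, -100> + <-1, -27> → <16, -127>

<16, -127>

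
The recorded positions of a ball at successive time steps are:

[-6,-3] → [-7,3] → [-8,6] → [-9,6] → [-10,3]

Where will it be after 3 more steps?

[-13,-24]

Taking differences between consecutive positions: [-1,+6], [-1,+3], [-1,+0], [-1,-3]. These grow by [+0,-3] each step.
step 5: [-10,3] + [-1,-6] → [-11,-3]
step 6: [-11,-3] + [-1,-9] → [-12,-12]
step 7: [-12,-12] + [-1,-12] → [-13,-24]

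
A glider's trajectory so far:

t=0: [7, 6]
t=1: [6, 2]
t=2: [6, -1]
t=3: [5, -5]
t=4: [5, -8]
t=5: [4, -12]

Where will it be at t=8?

The moves between consecutive positions are [-1, -4], [+0, -3], [-1, -4], [+0, -3], [-1, -4]; they repeat the 2-cycle [[-1, -4], [+0, -3]].
step 6: apply [+0, -3] → [4, -15]
step 7: apply [-1, -4] → [3, -19]
step 8: apply [+0, -3] → [3, -22]

[3, -22]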